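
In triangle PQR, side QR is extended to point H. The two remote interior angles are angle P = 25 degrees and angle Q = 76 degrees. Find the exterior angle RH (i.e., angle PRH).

The interior angle at R is 180 - 25 - 76 = 79 degrees.
The exterior angle and interior angle at R are supplementary:
Exterior angle = 180 - 79 = 101 degrees.

101 degrees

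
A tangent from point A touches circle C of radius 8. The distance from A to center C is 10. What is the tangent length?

Let T be the point of tangency. Then CT ⊥ AT (radius ⊥ tangent).
In right triangle CTA: CA² = CT² + AT²
10² = 8² + AT²
AT² = 36, AT = 6

6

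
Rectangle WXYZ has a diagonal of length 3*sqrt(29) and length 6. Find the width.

Using the Pythagorean theorem: d^2 = a^2 + b^2
b^2 = d^2 - a^2
b^2 = 261 - 36
b^2 = 225
b = sqrt(225) = 15

15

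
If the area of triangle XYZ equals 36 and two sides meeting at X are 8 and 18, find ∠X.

From the SAS area formula Area = (1/2)ab sin(C), rearranging gives sin(C) = 2*Area/(ab).
sin(C) = 2 * 36 / (144) = 1/2.
Therefore C = arcsin(1/2) = 30°.
Since sin(180° - C) = sin(C), the obtuse angle 150° gives the same area, so C = 30° or C = 150°.

30° or 150°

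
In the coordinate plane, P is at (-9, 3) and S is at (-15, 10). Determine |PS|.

The horizontal distance is |-15 - -9| = 6 and the vertical distance is |10 - 3| = 7.
By the Pythagorean theorem, d = sqrt(6^2 + 7^2) = sqrt(85).

sqrt(85)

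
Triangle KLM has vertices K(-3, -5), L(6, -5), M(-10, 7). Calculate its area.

Using the Shoelace formula for a triangle:
Area = (1/2)|x0(y1 - y2) + x1(y2 - y0) + x2(y0 - y1)|
Area = (1/2)|-3(-5 - 7) + 6(7 - -5) + -10(-5 - -5)|
Area = (1/2)|36 + 72 + 0|
Area = (1/2)|108|
Area = (1/2)(108)
Area = 54

54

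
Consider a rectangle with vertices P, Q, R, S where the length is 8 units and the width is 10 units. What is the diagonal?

A rectangle's diagonal splits it into two right triangles, with the diagonal as the hypotenuse.
By the Pythagorean theorem, d^2 = 8^2 + 10^2 = 164.
Therefore d = sqrt(164) = 2*sqrt(41).

2*sqrt(41)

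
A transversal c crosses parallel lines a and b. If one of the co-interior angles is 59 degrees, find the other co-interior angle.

Co-interior angles (same-side interior) formed by parallel lines and a transversal are supplementary (sum to 180 degrees).
The given angle is 59 degrees.
The co-interior angle = 180 - 59 = 121 degrees.

121 degrees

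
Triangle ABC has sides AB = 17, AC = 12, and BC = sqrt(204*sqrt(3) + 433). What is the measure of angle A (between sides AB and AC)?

When all three sides of a triangle are known, the law of cosines can be rearranged to find any angle.
cos(C) = (a² + b² - c²) / (2ab) gives cos(A) = -sqrt(3)/2.
Taking the inverse cosine: A = 150°.

150°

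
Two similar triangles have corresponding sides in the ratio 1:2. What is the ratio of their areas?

Area ratio = (side ratio)^2 = (1/2)^2 = 1:4.

1:4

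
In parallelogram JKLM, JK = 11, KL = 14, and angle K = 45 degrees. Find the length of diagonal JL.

Using the law of cosines:
d^2 = 11^2 + 14^2 - 2(11)(14)cos(45 degrees)
d^2 = 121 + 196 - 308*sqrt(2)/2
d^2 = 317 - 154*sqrt(2)
d = sqrt(317 - 154*sqrt(2))

sqrt(317 - 154*sqrt(2))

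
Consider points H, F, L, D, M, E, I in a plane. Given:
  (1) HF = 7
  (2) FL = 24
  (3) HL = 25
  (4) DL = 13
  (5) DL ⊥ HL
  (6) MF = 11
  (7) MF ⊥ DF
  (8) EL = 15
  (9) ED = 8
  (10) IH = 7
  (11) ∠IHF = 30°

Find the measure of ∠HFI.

Step 1: By the law of cosines on triangle FHI: FI² = 7² + 7² − 2·7·7·cos(30°) = 13.13, so FI ≈ 3.62.
Step 2: By the inverse law of cosines on triangle HFI: cos(∠HFI) = (7² + 3.62² − 7²) / (2·7·3.62) = 13.13/50.73 = 0.2588, so ∠HFI = 75°.

Therefore, the measure of angle ∠HFI = 75°.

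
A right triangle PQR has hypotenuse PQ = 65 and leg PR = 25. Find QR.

Rearranging the Pythagorean theorem to solve for the unknown leg:
leg^2 = hypotenuse^2 - known_leg^2 = 4225 - 625 = 3600
leg = sqrt(3600) = 60.

60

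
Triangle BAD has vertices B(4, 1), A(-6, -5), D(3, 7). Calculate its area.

The Shoelace formula computes the area from vertex coordinates by summing cross products.
For vertices (4,1), (-6,-5), (3,7):
Signed sum = 4*-5 - -6*1 + -6*7 - 3*-5 + 3*1 - 4*7
= -14 + -27 + -25 = -66
Area = (1/2)|-66| = 33.

33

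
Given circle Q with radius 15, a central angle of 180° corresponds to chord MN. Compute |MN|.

Drop a perpendicular from the center to the chord, bisecting both the chord and the central angle.
Each half-chord = r sin(θ/2) = 15 sin(90°).
The full chord = 2 × 15 × sin(90°) = 30.

30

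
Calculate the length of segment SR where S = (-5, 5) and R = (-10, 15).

d = sqrt((-10 - -5)^2 + (15 - 5)^2)
d = sqrt(-5^2 + 10^2)
d = sqrt(25 + 100)
d = sqrt(125) = 5*sqrt(5)

5*sqrt(5)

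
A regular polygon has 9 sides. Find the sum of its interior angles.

The sum of interior angles of an n-sided polygon is (n - 2) * 180.
For n = 9: (9 - 2) * 180 = 7 * 180 = 1260 degrees.

1260 degrees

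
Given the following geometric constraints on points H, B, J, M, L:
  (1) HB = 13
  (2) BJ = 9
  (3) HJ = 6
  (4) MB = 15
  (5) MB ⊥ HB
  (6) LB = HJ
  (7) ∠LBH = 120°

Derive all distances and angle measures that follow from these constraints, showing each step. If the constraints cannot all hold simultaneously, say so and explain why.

The constraints are consistent.

From the given relations:
  LB = HJ = 6

Step 1: From HB = 13, BM = 15, and ∠HBM = 90°, by the law of cosines:
  HM² = HB² + BM² - 2·HB·BM·cos(90°) = 169 + 225 - 0 = 394
  HM ≈ 19.85

Step 2: From HB = 13, BL = 6, and ∠HBL = 120°, by the law of cosines:
  HL² = HB² + BL² - 2·HB·BL·cos(120°) = 169 + 36 + 78 = 283
  HL ≈ 16.82

Step 3: From HB = 13, HJ = 6, BJ = 9, by the inverse law of cosines:
  cos(∠BHJ) = (HB² + HJ² - BJ²) / (2·HB·HJ)
  ∠BHJ = 37.36°

Step 4: From BH = 13, BJ = 9, HJ = 6, by the inverse law of cosines:
  cos(∠HBJ) = (BH² + BJ² - HJ²) / (2·BH·BJ)
  ∠HBJ = 23.86°

Step 5: From JB = 9, JH = 6, BH = 13, by the inverse law of cosines:
  cos(∠BJH) = (JB² + JH² - BH²) / (2·JB·JH)
  ∠BJH = 118.78°

Step 6: From HB = 13, HL = 16.82, BL = 6, by the inverse law of cosines:
  cos(∠BHL) = (HB² + HL² - BL²) / (2·HB·HL)
  ∠BHL = 17.99°

Step 7: From HB = 13, HM = 19.85, BM = 15, by the inverse law of cosines:
  cos(∠BHM) = (HB² + HM² - BM²) / (2·HB·HM)
  ∠BHM = 49.09°

Step 8: From MB = 15, MH = 19.85, BH = 13, by the inverse law of cosines:
  cos(∠BMH) = (MB² + MH² - BH²) / (2·MB·MH)
  ∠BMH = 40.91°

Step 9: From LB = 6, LH = 16.82, BH = 13, by the inverse law of cosines:
  cos(∠BLH) = (LB² + LH² - BH²) / (2·LB·LH)
  ∠BLH = 42.01°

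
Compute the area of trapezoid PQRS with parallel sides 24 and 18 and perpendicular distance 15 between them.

A trapezoid's area equals the midsegment times the height.
The midsegment is (24 + 18) / 2 = 21.
Area = 21 * 15 = 315.

315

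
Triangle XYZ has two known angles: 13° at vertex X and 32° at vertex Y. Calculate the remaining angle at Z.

The interior angles sum to 180°: angle Z = 180 - 13 - 32 = 135°.
The triangle is obtuse (angles 13°, 32°, 135°).

135 degrees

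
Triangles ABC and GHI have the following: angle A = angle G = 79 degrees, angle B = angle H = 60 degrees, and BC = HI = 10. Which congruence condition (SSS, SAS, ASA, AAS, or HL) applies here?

Consider the given information: angle A = angle G = 79 degrees, angle B = angle H = 60 degrees, and BC = HI = 10
This is not SSS or ASA: SSS requires all three pairs of sides, but we don't have that. ASA requires two angles and the side between them.
The correct criterion is AAS. Two pairs of corresponding angles and a non-included side are equal (Angle-Angle-Side).

AAS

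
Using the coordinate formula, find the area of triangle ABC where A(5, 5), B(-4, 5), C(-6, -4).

The Shoelace formula computes the area from vertex coordinates by summing cross products.
For vertices (5,5), (-4,5), (-6,-4):
Signed sum = 5*5 - -4*5 + -4*-4 - -6*5 + -6*5 - 5*-4
= 45 + 46 + -10 = 81
Area = (1/2)|81| = 81/2.

81/2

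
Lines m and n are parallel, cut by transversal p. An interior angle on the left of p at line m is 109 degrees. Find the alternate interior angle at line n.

Alternate interior angles are equal: 109 degrees.

109 degrees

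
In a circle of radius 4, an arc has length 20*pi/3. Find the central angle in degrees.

Arc length L = 2πr × θ/360, so θ = 360L / (2πr).
θ = 360 × 20*pi/3 / (2π × 4)
θ = 300°
θ = 300°

300°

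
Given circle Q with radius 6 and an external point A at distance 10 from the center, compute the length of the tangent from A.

The tangent, radius, and line from the external point to the center form a right triangle.
The right angle is where the tangent meets the radius.
By the Pythagorean theorem: tangent² + 6² = 10²
tangent² = 100 - 36 = 64
tangent = 8

8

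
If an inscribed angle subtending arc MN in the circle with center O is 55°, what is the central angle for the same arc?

Central angle = 2 × 55° = 110° (inscribed angle theorem).

110°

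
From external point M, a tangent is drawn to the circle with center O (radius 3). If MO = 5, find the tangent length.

Let T be the point of tangency. Then OT ⊥ MT (radius ⊥ tangent).
In right triangle OTM: OM² = OT² + MT²
5² = 3² + MT²
MT² = 16, MT = 4

4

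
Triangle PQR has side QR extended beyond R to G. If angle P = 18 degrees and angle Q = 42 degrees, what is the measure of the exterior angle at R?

Exterior angle = 18 + 42 = 60 degrees (exterior angle theorem).

60 degrees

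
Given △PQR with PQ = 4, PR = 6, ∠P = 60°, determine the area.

When two sides and the included angle are known, the area formula is (1/2)ab sin(C).
The height from one side to the opposite vertex is 6 sin(60°) = 3*sqrt(3).
Area = (1/2) * 4 * 3*sqrt(3) = 6*sqrt(3).

6*sqrt(3)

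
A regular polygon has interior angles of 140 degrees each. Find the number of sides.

Exterior angle = 180 - 140 = 40. n = 360 / 40 = 9.

9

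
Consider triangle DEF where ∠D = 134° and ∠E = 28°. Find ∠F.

angle F = 180 - 134 - 28 = 18 degrees.

18 degrees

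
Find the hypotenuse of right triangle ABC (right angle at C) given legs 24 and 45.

By the Pythagorean theorem: AB^2 = AC^2 + BC^2
AB^2 = 24^2 + 45^2 = 576 + 2025 = 2601
AB = sqrt(2601) = 51

51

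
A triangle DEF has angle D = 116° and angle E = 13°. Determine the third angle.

Let angle F = x. Then 116 + 13 + x = 180.
x = 180 - 129 = 51 degrees.

51 degrees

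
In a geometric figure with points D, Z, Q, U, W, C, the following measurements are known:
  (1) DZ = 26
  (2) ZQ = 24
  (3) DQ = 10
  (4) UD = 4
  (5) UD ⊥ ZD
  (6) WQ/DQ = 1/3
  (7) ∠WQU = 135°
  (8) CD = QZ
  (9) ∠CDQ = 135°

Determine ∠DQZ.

Step 1: By the inverse law of cosines on triangle DQZ: cos(∠DQZ) = (10² + 24² − 26²) / (2·10·24) = 0/480 = 0, so ∠DQZ = 90°.

Therefore, the measure of angle ∠DQZ = 90°.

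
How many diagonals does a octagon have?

Each of the 8 vertices connects to 5 non-adjacent vertices via diagonals.
Total connections = 8 × 5 = 40, but each diagonal is counted twice.
Number of diagonals = 40 / 2 = 20.

20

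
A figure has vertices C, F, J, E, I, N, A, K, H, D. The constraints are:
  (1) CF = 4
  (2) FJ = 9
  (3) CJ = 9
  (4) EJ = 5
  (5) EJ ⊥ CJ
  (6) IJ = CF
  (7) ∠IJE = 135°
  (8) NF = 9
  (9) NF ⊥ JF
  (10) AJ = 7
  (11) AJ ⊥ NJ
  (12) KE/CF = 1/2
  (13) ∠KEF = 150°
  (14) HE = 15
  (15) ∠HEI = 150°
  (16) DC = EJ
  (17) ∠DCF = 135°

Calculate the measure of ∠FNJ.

Step 1: By the law of cosines on triangle NFJ: NJ² = 9² + 9² − 2·9·9·cos(90°) = 162, so NJ = 9·√2.
Step 2: By the inverse law of cosines on triangle FNJ: cos(∠FNJ) = (9² + (9·√2)² − 9²) / (2·9·9·√2) = 162/229.1 = 0.7071, so ∠FNJ = 45°.

Therefore, the measure of angle ∠FNJ = 45°.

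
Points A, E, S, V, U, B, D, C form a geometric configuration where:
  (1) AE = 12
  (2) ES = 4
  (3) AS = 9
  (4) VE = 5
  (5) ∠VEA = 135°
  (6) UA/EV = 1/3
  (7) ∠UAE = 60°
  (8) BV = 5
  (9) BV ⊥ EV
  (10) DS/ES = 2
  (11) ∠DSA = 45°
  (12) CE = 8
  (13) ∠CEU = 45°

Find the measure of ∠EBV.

Step 1: By the law of cosines on triangle BVE: BE² = 5² + 5² − 2·5·5·cos(90°) = 50, so BE = 5·√2.
Step 2: By the inverse law of cosines on triangle EBV: cos(∠EBV) = ((5·√2)² + 5² − 5²) / (2·5·√2·5) = 50/70.71 = 0.7071, so ∠EBV = 45°.

Therefore, the measure of angle ∠EBV = 45°.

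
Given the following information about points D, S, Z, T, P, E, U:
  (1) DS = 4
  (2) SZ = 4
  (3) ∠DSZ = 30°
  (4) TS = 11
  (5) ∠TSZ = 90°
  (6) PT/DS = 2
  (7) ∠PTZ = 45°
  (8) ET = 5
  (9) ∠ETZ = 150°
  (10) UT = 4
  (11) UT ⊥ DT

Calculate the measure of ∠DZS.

Step 1: By the law of cosines on triangle ZSD: ZD² = 4² + 4² − 2·4·4·cos(30°) = 4.29, so ZD ≈ 2.07.
Step 2: By the inverse law of cosines on triangle DZS: cos(∠DZS) = (2.07² + 4² − 4²) / (2·2.07·4) = 4.29/16.56 = 0.2588, so ∠DZS = 75°.

Therefore, the measure of angle ∠DZS = 75°.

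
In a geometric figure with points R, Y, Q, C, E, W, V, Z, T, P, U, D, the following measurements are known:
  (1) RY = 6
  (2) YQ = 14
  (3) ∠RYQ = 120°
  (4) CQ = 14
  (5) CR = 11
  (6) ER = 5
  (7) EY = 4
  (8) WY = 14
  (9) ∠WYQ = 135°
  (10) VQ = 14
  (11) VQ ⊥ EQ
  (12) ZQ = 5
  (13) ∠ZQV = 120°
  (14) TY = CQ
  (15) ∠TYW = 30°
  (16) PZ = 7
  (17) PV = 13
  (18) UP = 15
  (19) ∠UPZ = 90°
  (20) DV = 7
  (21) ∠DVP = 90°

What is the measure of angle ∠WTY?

From the given relations: TY = CQ = 14.
Step 1: By the law of cosines on triangle TYW: TW² = 14² + 14² − 2·14·14·cos(30°) = 52.52, so TW ≈ 7.25.
Step 2: By the inverse law of cosines on triangle WTY: cos(∠WTY) = (7.25² + 14² − 14²) / (2·7.25·14) = 52.52/202.91 = 0.2588, so ∠WTY = 75°.

Therefore, the measure of angle ∠WTY = 75°.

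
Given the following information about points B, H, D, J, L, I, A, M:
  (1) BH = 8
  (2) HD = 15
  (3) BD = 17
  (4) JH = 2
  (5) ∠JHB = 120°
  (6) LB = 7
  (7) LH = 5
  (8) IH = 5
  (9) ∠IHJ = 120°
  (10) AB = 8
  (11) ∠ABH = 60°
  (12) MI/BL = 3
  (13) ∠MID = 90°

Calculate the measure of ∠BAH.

Step 1: By the law of cosines on triangle ABH: AH² = 8² + 8² − 2·8·8·cos(60°) = 64, so AH = 8.
Step 2: By the inverse law of cosines on triangle BAH: cos(∠BAH) = (8² + 8² − 8²) / (2·8·8) = 64/128 = 0.5, so ∠BAH = 60°.

Therefore, the measure of angle ∠BAH = 60°.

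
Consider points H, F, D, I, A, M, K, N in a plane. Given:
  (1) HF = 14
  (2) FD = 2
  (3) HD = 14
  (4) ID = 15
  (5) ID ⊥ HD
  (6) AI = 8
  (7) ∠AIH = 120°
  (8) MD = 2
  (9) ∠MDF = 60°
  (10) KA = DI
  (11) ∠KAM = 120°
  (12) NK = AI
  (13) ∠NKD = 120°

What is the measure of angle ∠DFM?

Step 1: By the law of cosines on triangle FDM: FM² = 2² + 2² − 2·2·2·cos(60°) = 4, so FM = 2.
Step 2: By the inverse law of cosines on triangle DFM: cos(∠DFM) = (2² + 2² − 2²) / (2·2·2) = 4/8 = 0.5, so ∠DFM = 60°.

Therefore, the measure of angle ∠DFM = 60°.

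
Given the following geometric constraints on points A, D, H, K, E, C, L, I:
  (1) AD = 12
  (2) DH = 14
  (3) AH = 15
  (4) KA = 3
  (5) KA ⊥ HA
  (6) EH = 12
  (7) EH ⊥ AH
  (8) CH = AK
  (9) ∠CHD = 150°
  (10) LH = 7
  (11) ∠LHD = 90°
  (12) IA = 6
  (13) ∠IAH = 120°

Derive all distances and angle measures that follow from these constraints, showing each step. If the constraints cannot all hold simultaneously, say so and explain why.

The constraints are consistent.

From the given relations:
  CH = AK = 3

Step 1: From AH = 15, HE = 12, and ∠AHE = 90°, by the law of cosines:
  AE² = AH² + HE² - 2·AH·HE·cos(90°) = 225 + 144 - 0 = 369
  AE = 3·√41

Step 2: From DH = 14, HC = 3, and ∠DHC = 150°, by the law of cosines:
  DC² = DH² + HC² - 2·DH·HC·cos(150°) = 196 + 9 + 72.75 = 277.7
  DC ≈ 16.67

Step 3: From DH = 14, HL = 7, and ∠DHL = 90°, by the law of cosines:
  DL² = DH² + HL² - 2·DH·HL·cos(90°) = 196 + 49 - 0 = 245
  DL = 7·√5

Step 4: From HA = 15, AK = 3, and ∠HAK = 90°, by the law of cosines:
  HK² = HA² + AK² - 2·HA·AK·cos(90°) = 225 + 9 - 0 = 234
  HK = 3·√26

Step 5: From HA = 15, AI = 6, and ∠HAI = 120°, by the law of cosines:
  HI² = HA² + AI² - 2·HA·AI·cos(120°) = 225 + 36 + 90 = 351
  HI = 3·√39

Step 6: From AD = 12, AH = 15, DH = 14, by the inverse law of cosines:
  cos(∠DAH) = (AD² + AH² - DH²) / (2·AD·AH)
  ∠DAH = 61.28°

Step 7: From DA = 12, DH = 14, AH = 15, by the inverse law of cosines:
  cos(∠ADH) = (DA² + DH² - AH²) / (2·DA·DH)
  ∠ADH = 69.99°

Step 8: From HA = 15, HD = 14, AD = 12, by the inverse law of cosines:
  cos(∠AHD) = (HA² + HD² - AD²) / (2·HA·HD)
  ∠AHD = 48.74°

Step 9: From AE = 3·√41, AH = 15, EH = 12, by the inverse law of cosines:
  cos(∠EAH) = (AE² + AH² - EH²) / (2·AE·AH)
  ∠EAH = 38.66°

Step 10: From DC = 16.67, DH = 14, CH = 3, by the inverse law of cosines:
  cos(∠CDH) = (DC² + DH² - CH²) / (2·DC·DH)
  ∠CDH = 5.16°

Step 11: From DH = 14, DL = 7·√5, HL = 7, by the inverse law of cosines:
  cos(∠HDL) = (DH² + DL² - HL²) / (2·DH·DL)
  ∠HDL = 26.57°

Step 12: From HA = 15, HI = 3·√39, AI = 6, by the inverse law of cosines:
  cos(∠AHI) = (HA² + HI² - AI²) / (2·HA·HI)
  ∠AHI = 16.1°

Step 13: From HA = 15, HK = 3·√26, AK = 3, by the inverse law of cosines:
  cos(∠AHK) = (HA² + HK² - AK²) / (2·HA·HK)
  ∠AHK = 11.31°

Step 14: From KA = 3, KH = 3·√26, AH = 15, by the inverse law of cosines:
  cos(∠AKH) = (KA² + KH² - AH²) / (2·KA·KH)
  ∠AKH = 78.69°

Step 15: From EA = 3·√41, EH = 12, AH = 15, by the inverse law of cosines:
  cos(∠AEH) = (EA² + EH² - AH²) / (2·EA·EH)
  ∠AEH = 51.34°

Step 16: From CD = 16.67, CH = 3, DH = 14, by the inverse law of cosines:
  cos(∠DCH) = (CD² + CH² - DH²) / (2·CD·CH)
  ∠DCH = 24.84°

Step 17: From LD = 7·√5, LH = 7, DH = 14, by the inverse law of cosines:
  cos(∠DLH) = (LD² + LH² - DH²) / (2·LD·LH)
  ∠DLH = 63.43°

Step 18: From IA = 6, IH = 3·√39, AH = 15, by the inverse law of cosines:
  cos(∠AIH) = (IA² + IH² - AH²) / (2·IA·IH)
  ∠AIH = 43.9°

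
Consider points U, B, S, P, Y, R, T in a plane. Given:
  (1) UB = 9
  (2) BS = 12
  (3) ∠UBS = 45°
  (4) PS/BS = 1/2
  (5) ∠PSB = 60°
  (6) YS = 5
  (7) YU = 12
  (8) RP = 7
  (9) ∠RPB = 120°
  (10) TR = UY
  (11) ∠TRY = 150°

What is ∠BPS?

From the given relations: PS = 1/2·BS = 1/2·12 = 6.
Step 1: By the law of cosines on triangle PSB: PB² = 6² + 12² − 2·6·12·cos(60°) = 108, so PB = 6·√3.
Step 2: By the inverse law of cosines on triangle BPS: cos(∠BPS) = ((6·√3)² + 6² − 12²) / (2·6·√3·6) = 0/124.71 = 0, so ∠BPS = 90°.

Therefore, the measure of angle ∠BPS = 90°.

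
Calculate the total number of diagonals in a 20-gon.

Each of the 20 vertices connects to 17 non-adjacent vertices via diagonals.
Total connections = 20 × 17 = 340, but each diagonal is counted twice.
Number of diagonals = 340 / 2 = 170.

170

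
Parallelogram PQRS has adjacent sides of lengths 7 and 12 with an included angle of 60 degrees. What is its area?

Area = 7 * 12 * sin(60°) = 84 * sqrt(3)/2 = 42*sqrt(3)

42*sqrt(3)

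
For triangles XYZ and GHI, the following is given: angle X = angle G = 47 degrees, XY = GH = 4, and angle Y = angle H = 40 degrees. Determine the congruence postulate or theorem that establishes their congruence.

Consider the given information: angle X = angle G = 47 degrees, XY = GH = 4, and angle Y = angle H = 40 degrees
This is not SSS or AAS: SSS requires all three pairs of sides, but we don't have that. AAS requires two angles and a non-included side.
The correct criterion is ASA. Two pairs of corresponding angles and the included side are equal (Angle-Side-Angle).

ASA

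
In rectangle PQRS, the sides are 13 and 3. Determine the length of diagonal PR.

Using the Pythagorean theorem:
d² = 13² + 3² = 169 + 9 = 178
d = sqrt(178)

sqrt(178)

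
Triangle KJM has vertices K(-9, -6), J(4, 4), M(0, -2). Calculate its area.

Shoelace: Area = (1/2)|-9(4--2) + 4(-2--6) + 0(-6-4)| = (1/2)(38) = 19

19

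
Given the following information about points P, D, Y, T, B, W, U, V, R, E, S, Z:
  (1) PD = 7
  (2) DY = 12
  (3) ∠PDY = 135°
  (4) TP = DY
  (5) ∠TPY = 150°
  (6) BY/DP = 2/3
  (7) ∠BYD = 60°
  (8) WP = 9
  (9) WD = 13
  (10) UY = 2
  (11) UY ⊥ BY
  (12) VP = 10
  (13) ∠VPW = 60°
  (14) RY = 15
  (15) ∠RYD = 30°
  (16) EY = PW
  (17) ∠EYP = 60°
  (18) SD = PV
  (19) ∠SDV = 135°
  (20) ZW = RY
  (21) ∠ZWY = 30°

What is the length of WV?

Step 1: By the law of cosines on triangle WPV: WV² = 9² + 10² − 2·9·10·cos(60°) = 91, so WV = √91.

Therefore, the length of WV = √91.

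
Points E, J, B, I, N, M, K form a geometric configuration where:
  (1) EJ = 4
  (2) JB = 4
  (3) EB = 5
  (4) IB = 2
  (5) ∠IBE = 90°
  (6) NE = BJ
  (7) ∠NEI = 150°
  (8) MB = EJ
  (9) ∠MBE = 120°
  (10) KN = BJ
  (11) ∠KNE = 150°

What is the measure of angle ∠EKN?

From the given relations: KN = BJ = 4; NE = BJ = 4.
Step 1: By the law of cosines on triangle KNE: KE² = 4² + 4² − 2·4·4·cos(150°) = 59.71, so KE ≈ 7.73.
Step 2: By the inverse law of cosines on triangle EKN: cos(∠EKN) = (7.73² + 4² − 4²) / (2·7.73·4) = 59.71/61.82 = 0.9659, so ∠EKN = 15°.

Therefore, the measure of angle ∠EKN = 15°.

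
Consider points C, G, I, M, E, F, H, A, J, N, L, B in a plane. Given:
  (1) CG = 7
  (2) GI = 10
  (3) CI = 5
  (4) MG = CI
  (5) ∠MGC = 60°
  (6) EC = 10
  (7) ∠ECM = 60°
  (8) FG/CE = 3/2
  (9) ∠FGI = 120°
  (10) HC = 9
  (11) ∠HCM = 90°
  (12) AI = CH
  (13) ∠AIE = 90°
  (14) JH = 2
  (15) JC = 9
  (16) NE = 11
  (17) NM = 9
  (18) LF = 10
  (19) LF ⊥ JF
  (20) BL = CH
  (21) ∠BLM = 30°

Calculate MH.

From the given relations: MG = CI = 5.
Step 1: By the law of cosines on triangle CGM: CM² = 7² + 5² − 2·7·5·cos(60°) = 39, so CM = √39.
Step 2: By the law of cosines on triangle MCH: MH² = √39² + 9² − 2·√39·9·cos(90°) = 120, so MH = 2·√30.

Therefore, the length of MH = 2·√30.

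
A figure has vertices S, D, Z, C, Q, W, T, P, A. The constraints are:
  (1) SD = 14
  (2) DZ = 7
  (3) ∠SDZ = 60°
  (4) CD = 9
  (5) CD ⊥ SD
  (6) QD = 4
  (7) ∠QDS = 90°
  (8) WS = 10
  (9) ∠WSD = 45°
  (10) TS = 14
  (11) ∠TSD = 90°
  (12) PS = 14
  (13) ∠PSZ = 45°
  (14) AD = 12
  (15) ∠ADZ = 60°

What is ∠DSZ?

Step 1: By the law of cosines on triangle SDZ: SZ² = 14² + 7² − 2·14·7·cos(60°) = 147, so SZ = 7·√3.
Step 2: By the inverse law of cosines on triangle DSZ: cos(∠DSZ) = (14² + (7·√3)² − 7²) / (2·14·7·√3) = 294/339.48 = 0.866, so ∠DSZ = 30°.

Therefore, the measure of angle ∠DSZ = 30°.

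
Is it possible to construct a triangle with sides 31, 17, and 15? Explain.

Yes.
The triangle inequality requires that the sum of any two sides exceeds the third.
Here 15 + 17 = 32 > 31, so the condition is met.

Yes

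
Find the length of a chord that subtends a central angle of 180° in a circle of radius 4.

Chord length = 2r sin(θ/2)
= 2 × 4 × sin(180°/2)
= 2 × 4 × sin(90°)
= 8

8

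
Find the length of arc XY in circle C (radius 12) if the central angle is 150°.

Arc length = 2πr × θ/360
= 2π × 12 × 5/12
= 10*pi

10*pi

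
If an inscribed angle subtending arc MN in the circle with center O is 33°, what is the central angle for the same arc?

Central angle = 2 × 33° = 66° (inscribed angle theorem).

66°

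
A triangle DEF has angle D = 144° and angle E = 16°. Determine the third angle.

angle F = 180 - 144 - 16 = 20 degrees.

20 degrees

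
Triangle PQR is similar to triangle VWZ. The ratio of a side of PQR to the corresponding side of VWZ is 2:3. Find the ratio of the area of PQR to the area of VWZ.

Area ratio = (side ratio)^2 = (2/3)^2 = 4:9.

4:9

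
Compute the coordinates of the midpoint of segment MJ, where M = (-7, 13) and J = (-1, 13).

M = ((x₁ + x₂)/2, (y₁ + y₂)/2)
= ((-7 + -1)/2, (13 + 13)/2)
= (-8/2, 26/2) = (-4, 13)

(-4, 13)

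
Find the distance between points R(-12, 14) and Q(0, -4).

d = sqrt((12)^2 + (-18)^2) = sqrt(468) = 6*sqrt(13)

6*sqrt(13)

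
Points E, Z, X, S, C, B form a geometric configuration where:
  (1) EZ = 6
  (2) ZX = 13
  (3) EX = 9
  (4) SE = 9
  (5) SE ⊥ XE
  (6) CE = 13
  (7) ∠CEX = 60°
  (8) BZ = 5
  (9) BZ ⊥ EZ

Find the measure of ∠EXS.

Step 1: By the law of cosines on triangle XES: XS² = 9² + 9² − 2·9·9·cos(90°) = 162, so XS = 9·√2.
Step 2: By the inverse law of cosines on triangle EXS: cos(∠EXS) = (9² + (9·√2)² − 9²) / (2·9·9·√2) = 162/229.1 = 0.7071, so ∠EXS = 45°.

Therefore, the measure of angle ∠EXS = 45°.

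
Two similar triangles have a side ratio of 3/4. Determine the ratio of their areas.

Area scales with the square of linear dimensions. If every length is multiplied by 3/4, then the area is multiplied by (3/4)^2 = 9/16.
The area ratio is 9:16.

9:16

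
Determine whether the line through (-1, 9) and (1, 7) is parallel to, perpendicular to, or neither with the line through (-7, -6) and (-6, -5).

Slope of line 1: m1 = (7 - 9)/(1 - -1) = -2/2 = -1
Slope of line 2: m2 = (-5 - -6)/(-6 - -7) = 1/1 = 1
Two lines are perpendicular when the product of their slopes is -1 (negative reciprocals).
m1 * m2 = (-1) * (1) = -1, confirming perpendicularity.

Perpendicular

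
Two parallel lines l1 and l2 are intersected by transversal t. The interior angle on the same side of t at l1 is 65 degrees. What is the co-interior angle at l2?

Co-interior (same-side interior) angles are between the parallel lines on the same side of the transversal.
Unlike corresponding or alternate interior angles, they are supplementary rather than equal.
So the angle = 180 - 65 = 115 degrees.

115 degrees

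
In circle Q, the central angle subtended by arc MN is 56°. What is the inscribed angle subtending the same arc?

Inscribed angle = 56° / 2 = 28° (inscribed angle theorem).

28°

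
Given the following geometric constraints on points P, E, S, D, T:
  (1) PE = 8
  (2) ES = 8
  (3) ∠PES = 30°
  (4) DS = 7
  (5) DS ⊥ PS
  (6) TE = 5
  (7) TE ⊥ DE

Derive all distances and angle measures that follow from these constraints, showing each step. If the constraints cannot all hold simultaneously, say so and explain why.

The constraints are consistent.

Step 1: From PE = 8, ES = 8, and ∠PES = 30°, by the law of cosines:
  PS² = PE² + ES² - 2·PE·ES·cos(30°) = 64 + 64 - 110.9 = 17.15
  PS ≈ 4.14

Step 2: From PS = 4.14, SD = 7, and ∠PSD = 90°, by the law of cosines:
  PD² = PS² + SD² - 2·PS·SD·cos(90°) = 17.15 + 49 - 0 = 66.15
  PD ≈ 8.13

Step 3: From PE = 8, PS = 4.14, ES = 8, by the inverse law of cosines:
  cos(∠EPS) = (PE² + PS² - ES²) / (2·PE·PS)
  ∠EPS = 75°

Step 4: From SE = 8, SP = 4.14, EP = 8, by the inverse law of cosines:
  cos(∠ESP) = (SE² + SP² - EP²) / (2·SE·SP)
  ∠ESP = 75°

Step 5: From PD = 8.13, PS = 4.14, DS = 7, by the inverse law of cosines:
  cos(∠DPS) = (PD² + PS² - DS²) / (2·PD·PS)
  ∠DPS = 59.39°

Step 6: From DP = 8.13, DS = 7, PS = 4.14, by the inverse law of cosines:
  cos(∠PDS) = (DP² + DS² - PS²) / (2·DP·DS)
  ∠PDS = 30.61°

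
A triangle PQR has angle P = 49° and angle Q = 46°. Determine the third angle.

By the triangle angle sum property, the three interior angles of any triangle add up to 180°.
We know angle P = 49° and angle Q = 46°, so their sum is 95°.
Therefore angle R = 180° - 95° = 85°.

85 degrees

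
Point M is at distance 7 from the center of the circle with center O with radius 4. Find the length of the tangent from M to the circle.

tangent = √(d² - r²) = √(7² - 4²) = √(49 - 16) = √33 = sqrt(33)

sqrt(33)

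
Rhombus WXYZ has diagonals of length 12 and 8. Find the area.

Area of a rhombus = (d1 * d2) / 2
Area = (12 * 8) / 2
Area = 96 / 2
Area = 48

48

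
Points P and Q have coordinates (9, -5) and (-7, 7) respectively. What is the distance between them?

d = sqrt((-7 - 9)^2 + (7 - -5)^2)
d = sqrt(-16^2 + 12^2)
d = sqrt(256 + 144)
d = sqrt(400) = 20

20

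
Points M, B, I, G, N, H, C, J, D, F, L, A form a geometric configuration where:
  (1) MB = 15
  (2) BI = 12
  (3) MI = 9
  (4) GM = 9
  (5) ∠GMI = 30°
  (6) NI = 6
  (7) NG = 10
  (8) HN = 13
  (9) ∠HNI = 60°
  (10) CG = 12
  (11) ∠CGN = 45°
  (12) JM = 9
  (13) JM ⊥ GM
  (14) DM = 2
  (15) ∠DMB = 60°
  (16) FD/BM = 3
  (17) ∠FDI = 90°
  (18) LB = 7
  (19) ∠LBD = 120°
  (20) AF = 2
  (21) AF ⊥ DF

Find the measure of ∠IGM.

Step 1: By the law of cosines on triangle GMI: GI² = 9² + 9² − 2·9·9·cos(30°) = 21.7, so GI ≈ 4.66.
Step 2: By the inverse law of cosines on triangle IGM: cos(∠IGM) = (4.66² + 9² − 9²) / (2·4.66·9) = 21.7/83.86 = 0.2588, so ∠IGM = 75°.

Therefore, the measure of angle ∠IGM = 75°.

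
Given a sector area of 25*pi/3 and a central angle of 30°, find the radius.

Sector area A = πr² × θ/360, so r² = 360A / (πθ).
r² = 360 × 25*pi/3 / (π × 30)
r² = 100
r = 10

10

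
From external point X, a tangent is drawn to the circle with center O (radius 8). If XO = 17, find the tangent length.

tangent = √(d² - r²) = √(17² - 8²) = √(289 - 64) = √225 = 15

15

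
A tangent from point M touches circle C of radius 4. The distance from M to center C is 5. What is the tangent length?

The tangent, radius, and line from the external point to the center form a right triangle.
The right angle is where the tangent meets the radius.
By the Pythagorean theorem: tangent² + 4² = 5²
tangent² = 25 - 16 = 9
tangent = 3

3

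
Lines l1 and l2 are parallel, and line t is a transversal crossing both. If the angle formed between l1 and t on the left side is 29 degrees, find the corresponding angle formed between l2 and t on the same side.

Corresponding angles are equal: 29 degrees.

29 degrees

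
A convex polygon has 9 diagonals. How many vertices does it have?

Using d = n(n - 3)/2, we solve 9 = n(n - 3)/2.
So n(n - 3) = 18.
Testing n = 6: 6 * 3 = 18 = 18. Correct.
The polygon has 6 sides.

6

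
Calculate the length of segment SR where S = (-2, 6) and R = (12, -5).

d = sqrt((14)^2 + (-11)^2) = sqrt(317)

sqrt(317)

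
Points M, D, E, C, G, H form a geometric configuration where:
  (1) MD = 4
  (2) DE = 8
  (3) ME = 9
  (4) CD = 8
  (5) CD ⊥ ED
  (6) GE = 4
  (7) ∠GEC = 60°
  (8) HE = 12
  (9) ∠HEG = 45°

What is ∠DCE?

Step 1: By the law of cosines on triangle CDE: CE² = 8² + 8² − 2·8·8·cos(90°) = 128, so CE = 8·√2.
Step 2: By the inverse law of cosines on triangle DCE: cos(∠DCE) = (8² + (8·√2)² − 8²) / (2·8·8·√2) = 128/181.02 = 0.7071, so ∠DCE = 45°.

Therefore, the measure of angle ∠DCE = 45°.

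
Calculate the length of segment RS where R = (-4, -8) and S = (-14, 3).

d = sqrt((-14 - -4)^2 + (3 - -8)^2)
d = sqrt(-10^2 + 11^2)
d = sqrt(100 + 121)
d = sqrt(221)

sqrt(221)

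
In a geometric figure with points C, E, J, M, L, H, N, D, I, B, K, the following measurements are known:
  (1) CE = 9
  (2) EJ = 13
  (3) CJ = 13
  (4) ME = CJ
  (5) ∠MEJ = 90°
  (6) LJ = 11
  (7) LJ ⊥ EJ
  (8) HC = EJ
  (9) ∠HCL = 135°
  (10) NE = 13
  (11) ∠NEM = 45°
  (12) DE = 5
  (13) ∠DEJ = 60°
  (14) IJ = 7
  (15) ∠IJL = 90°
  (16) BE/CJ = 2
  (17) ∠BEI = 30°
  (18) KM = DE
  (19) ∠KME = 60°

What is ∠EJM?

From the given relations: ME = CJ = 13.
Step 1: By the law of cosines on triangle JEM: JM² = 13² + 13² − 2·13·13·cos(90°) = 338, so JM = 13·√2.
Step 2: By the inverse law of cosines on triangle EJM: cos(∠EJM) = (13² + (13·√2)² − 13²) / (2·13·13·√2) = 338/478 = 0.7071, so ∠EJM = 45°.

Therefore, the measure of angle ∠EJM = 45°.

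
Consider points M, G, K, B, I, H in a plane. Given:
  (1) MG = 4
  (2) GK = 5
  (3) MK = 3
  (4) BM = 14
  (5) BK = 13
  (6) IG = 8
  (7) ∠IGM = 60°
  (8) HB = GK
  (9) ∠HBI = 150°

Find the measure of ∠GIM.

Step 1: By the law of cosines on triangle IGM: IM² = 8² + 4² − 2·8·4·cos(60°) = 48, so IM = 4·√3.
Step 2: By the inverse law of cosines on triangle GIM: cos(∠GIM) = (8² + (4·√3)² − 4²) / (2·8·4·√3) = 96/110.85 = 0.866, so ∠GIM = 30°.

Therefore, the measure of angle ∠GIM = 30°.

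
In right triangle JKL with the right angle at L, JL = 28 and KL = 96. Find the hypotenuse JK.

In a right triangle, the square of the hypotenuse equals the sum of the squares of the two legs.
The legs are 28 and 96, so the hypotenuse = sqrt(784 + 9216) = sqrt(10000) = 100.

100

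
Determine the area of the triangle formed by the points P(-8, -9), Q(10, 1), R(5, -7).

The Shoelace formula computes the area from vertex coordinates by summing cross products.
For vertices (-8,-9), (10,1), (5,-7):
Signed sum = -8*1 - 10*-9 + 10*-7 - 5*1 + 5*-9 - -8*-7
= 82 + -75 + -101 = -94
Area = (1/2)|-94| = 47.

47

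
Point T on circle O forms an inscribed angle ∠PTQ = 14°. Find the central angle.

The inscribed angle theorem states that a central angle is always twice any inscribed angle that subtends the same arc.
Since the inscribed angle is 14°, the central angle = 2 × 14° = 28°.

28°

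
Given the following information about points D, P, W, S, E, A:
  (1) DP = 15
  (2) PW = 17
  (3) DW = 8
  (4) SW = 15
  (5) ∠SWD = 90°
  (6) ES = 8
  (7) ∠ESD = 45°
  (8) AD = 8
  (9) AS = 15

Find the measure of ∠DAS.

Step 1: By the law of cosines on triangle DWS: DS² = 8² + 15² − 2·8·15·cos(90°) = 289, so DS = 17.
Step 2: By the inverse law of cosines on triangle DAS: cos(∠DAS) = (8² + 15² − 17²) / (2·8·15) = 0/240 = 0, so ∠DAS = 90°.

Therefore, the measure of angle ∠DAS = 90°.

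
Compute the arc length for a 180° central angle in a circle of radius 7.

Arc length = 2πr × θ/360
= 2π × 7 × 1/2
= 7*pi

7*pi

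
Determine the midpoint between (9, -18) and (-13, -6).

M = ((x₁ + x₂)/2, (y₁ + y₂)/2)
= ((9 + -13)/2, (-18 + -6)/2)
= (-4/2, -24/2) = (-2, -12)

(-2, -12)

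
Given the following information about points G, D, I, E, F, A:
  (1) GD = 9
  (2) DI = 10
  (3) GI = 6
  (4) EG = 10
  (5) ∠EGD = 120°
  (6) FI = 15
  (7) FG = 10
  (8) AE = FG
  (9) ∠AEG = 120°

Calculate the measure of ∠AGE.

From the given relations: AE = FG = 10.
Step 1: By the law of cosines on triangle GEA: GA² = 10² + 10² − 2·10·10·cos(120°) = 300, so GA = 10·√3.
Step 2: By the inverse law of cosines on triangle AGE: cos(∠AGE) = ((10·√3)² + 10² − 10²) / (2·10·√3·10) = 300/346.41 = 0.866, so ∠AGE = 30°.

Therefore, the measure of angle ∠AGE = 30°.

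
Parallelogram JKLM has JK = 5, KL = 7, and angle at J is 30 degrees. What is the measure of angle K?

In a parallelogram, consecutive angles are supplementary (sum to 180°).
angle K = 180 - angle J
angle K = 180 - 30
angle K = 150 degrees

150 degrees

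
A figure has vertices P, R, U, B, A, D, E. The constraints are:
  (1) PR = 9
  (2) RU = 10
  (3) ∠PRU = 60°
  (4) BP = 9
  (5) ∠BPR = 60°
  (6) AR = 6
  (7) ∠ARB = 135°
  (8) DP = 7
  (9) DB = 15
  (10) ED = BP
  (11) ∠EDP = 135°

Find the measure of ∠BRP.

Step 1: By the law of cosines on triangle RPB: RB² = 9² + 9² − 2·9·9·cos(60°) = 81, so RB = 9.
Step 2: By the inverse law of cosines on triangle BRP: cos(∠BRP) = (9² + 9² − 9²) / (2·9·9) = 81/162 = 0.5, so ∠BRP = 60°.

Therefore, the measure of angle ∠BRP = 60°.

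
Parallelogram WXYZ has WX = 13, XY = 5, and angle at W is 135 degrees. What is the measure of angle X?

Opposite sides of a parallelogram are parallel, so consecutive angles form co-interior angles on a transversal.
Co-interior angles sum to 180°, giving angle X = 180 - 135 = 45 degrees.

45 degrees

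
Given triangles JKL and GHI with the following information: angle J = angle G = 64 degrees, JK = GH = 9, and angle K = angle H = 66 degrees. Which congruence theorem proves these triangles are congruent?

The given information matches ASA: Two pairs of corresponding angles and the included side are equal (Angle-Side-Angle).

ASA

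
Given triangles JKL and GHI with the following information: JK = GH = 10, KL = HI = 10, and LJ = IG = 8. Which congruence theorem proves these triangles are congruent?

Consider the given information: JK = GH = 10, KL = HI = 10, and LJ = IG = 8
This is not SAS or AAS: SAS requires two sides and the included angle between them. AAS requires two angles and a non-included side.
The correct criterion is SSS. All three pairs of corresponding sides are equal (Side-Side-Side).

SSS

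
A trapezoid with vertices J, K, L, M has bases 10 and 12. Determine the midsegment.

midsegment = (10 + 12) / 2 = 22 / 2 = 11

11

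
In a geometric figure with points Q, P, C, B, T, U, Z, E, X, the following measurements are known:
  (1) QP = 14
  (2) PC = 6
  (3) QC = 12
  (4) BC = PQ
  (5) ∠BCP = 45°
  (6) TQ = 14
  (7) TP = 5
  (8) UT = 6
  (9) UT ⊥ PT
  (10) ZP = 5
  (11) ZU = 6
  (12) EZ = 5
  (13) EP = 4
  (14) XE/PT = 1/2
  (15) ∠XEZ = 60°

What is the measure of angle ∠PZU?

Step 1: By the law of cosines on triangle PTU: PU² = 5² + 6² − 2·5·6·cos(90°) = 61, so PU = √61.
Step 2: By the inverse law of cosines on triangle PZU: cos(∠PZU) = (5² + 6² − √61²) / (2·5·6) = 0/60 = 0, so ∠PZU = 90°.

Therefore, the measure of angle ∠PZU = 90°.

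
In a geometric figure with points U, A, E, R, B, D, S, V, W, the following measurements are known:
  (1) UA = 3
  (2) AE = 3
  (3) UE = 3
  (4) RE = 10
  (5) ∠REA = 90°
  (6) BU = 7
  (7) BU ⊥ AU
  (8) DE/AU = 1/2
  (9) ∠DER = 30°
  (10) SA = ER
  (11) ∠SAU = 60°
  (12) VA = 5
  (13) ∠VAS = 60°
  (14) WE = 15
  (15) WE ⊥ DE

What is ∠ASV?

From the given relations: SA = ER = 10.
Step 1: By the law of cosines on triangle SAV: SV² = 10² + 5² − 2·10·5·cos(60°) = 75, so SV = 5·√3.
Step 2: By the inverse law of cosines on triangle ASV: cos(∠ASV) = (10² + (5·√3)² − 5²) / (2·10·5·√3) = 150/173.21 = 0.866, so ∠ASV = 30°.

Therefore, the measure of angle ∠ASV = 30°.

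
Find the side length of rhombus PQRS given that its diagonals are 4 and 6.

The diagonals of a rhombus bisect each other at right angles.
Half-diagonals: 4/2 = 2 and 6/2 = 3
side = sqrt(2^2 + 3^2)
side = sqrt(4 + 9)
side = sqrt(13)

sqrt(13)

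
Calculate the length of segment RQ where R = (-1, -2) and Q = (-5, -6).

d = sqrt((-5 - -1)^2 + (-6 - -2)^2)
d = sqrt(-4^2 + -4^2)
d = sqrt(16 + 16)
d = sqrt(32) = 4*sqrt(2)

4*sqrt(2)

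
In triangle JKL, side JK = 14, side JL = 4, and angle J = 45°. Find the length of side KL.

Law of cosines: KL^2 = 14^2 + 4^2 - 2(14)(4)cos(45°) = 212 - 56*sqrt(2), so KL = 2*sqrt(53 - 14*sqrt(2)).

2*sqrt(53 - 14*sqrt(2))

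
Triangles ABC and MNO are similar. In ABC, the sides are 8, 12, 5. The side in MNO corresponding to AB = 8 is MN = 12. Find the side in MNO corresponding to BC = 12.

Similar triangles have proportional sides. Setting up the proportion:
MN / AB = NO / BC
12 / 8 = NO / 12
NO = 12 * 12 / 8 = 18.

18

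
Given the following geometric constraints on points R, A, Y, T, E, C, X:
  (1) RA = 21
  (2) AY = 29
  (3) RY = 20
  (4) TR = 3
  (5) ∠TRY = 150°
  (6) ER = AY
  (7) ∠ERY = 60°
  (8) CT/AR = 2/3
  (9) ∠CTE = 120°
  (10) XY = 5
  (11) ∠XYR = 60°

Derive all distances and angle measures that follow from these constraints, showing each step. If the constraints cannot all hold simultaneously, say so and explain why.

The constraints are consistent.

From the given relations:
  ER = AY = 29
  CT = 2/3·AR = 2/3·21 = 14

Step 1: From RY = 20, YX = 5, and ∠RYX = 60°, by the law of cosines:
  RX² = RY² + YX² - 2·RY·YX·cos(60°) = 400 + 25 - 100 = 325
  RX = 5·√13

Step 2: From YR = 20, RT = 3, and ∠YRT = 150°, by the law of cosines:
  YT² = YR² + RT² - 2·YR·RT·cos(150°) = 400 + 9 + 103.9 = 512.9
  YT ≈ 22.65

Step 3: From YR = 20, RE = 29, and ∠YRE = 60°, by the law of cosines:
  YE² = YR² + RE² - 2·YR·RE·cos(60°) = 400 + 841 - 580 = 661
  YE ≈ 25.71

Step 4: From RA = 21, RY = 20, AY = 29, by the inverse law of cosines:
  cos(∠ARY) = (RA² + RY² - AY²) / (2·RA·RY)
  ∠ARY = 90°

Step 5: From AR = 21, AY = 29, RY = 20, by the inverse law of cosines:
  cos(∠RAY) = (AR² + AY² - RY²) / (2·AR·AY)
  ∠RAY = 43.6°

Step 6: From YA = 29, YR = 20, AR = 21, by the inverse law of cosines:
  cos(∠AYR) = (YA² + YR² - AR²) / (2·YA·YR)
  ∠AYR = 46.4°

Step 7: From RX = 5·√13, RY = 20, XY = 5, by the inverse law of cosines:
  cos(∠XRY) = (RX² + RY² - XY²) / (2·RX·RY)
  ∠XRY = 13.9°

Step 8: From YE = 25.71, YR = 20, ER = 29, by the inverse law of cosines:
  cos(∠EYR) = (YE² + YR² - ER²) / (2·YE·YR)
  ∠EYR = 77.65°

Step 9: From YR = 20, YT = 22.65, RT = 3, by the inverse law of cosines:
  cos(∠RYT) = (YR² + YT² - RT²) / (2·YR·YT)
  ∠RYT = 3.8°

Step 10: From TR = 3, TY = 22.65, RY = 20, by the inverse law of cosines:
  cos(∠RTY) = (TR² + TY² - RY²) / (2·TR·TY)
  ∠RTY = 26.2°

Step 11: From ER = 29, EY = 25.71, RY = 20, by the inverse law of cosines:
  cos(∠REY) = (ER² + EY² - RY²) / (2·ER·EY)
  ∠REY = 42.35°

Step 12: From XR = 5·√13, XY = 5, RY = 20, by the inverse law of cosines:
  cos(∠RXY) = (XR² + XY² - RY²) / (2·XR·XY)
  ∠RXY = 106.1°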